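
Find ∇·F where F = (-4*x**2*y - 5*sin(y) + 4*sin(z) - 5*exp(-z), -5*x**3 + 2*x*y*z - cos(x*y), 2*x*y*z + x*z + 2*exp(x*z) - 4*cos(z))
-6*x*y + 2*x*z + 2*x*exp(x*z) + x*sin(x*y) + x + 4*sin(z)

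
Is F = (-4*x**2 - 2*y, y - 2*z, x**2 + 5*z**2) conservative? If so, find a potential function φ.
No, ∇×F = (2, -2*x, 2) ≠ 0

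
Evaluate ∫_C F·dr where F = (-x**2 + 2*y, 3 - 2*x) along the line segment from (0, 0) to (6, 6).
-54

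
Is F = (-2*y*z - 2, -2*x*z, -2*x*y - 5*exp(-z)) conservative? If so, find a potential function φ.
Yes, F is conservative. φ = -2*x*y*z - 2*x + 5*exp(-z)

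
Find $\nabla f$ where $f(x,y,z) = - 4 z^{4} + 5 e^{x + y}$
(5*exp(x + y), 5*exp(x + y), -16*z**3)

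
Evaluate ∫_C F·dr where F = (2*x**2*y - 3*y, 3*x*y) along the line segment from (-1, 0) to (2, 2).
6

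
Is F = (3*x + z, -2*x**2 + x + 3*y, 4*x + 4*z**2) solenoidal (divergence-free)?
No, ∇·F = 8*z + 6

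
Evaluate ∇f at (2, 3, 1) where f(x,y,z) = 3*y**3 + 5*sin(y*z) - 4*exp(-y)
(0, 5*cos(3) + 4*exp(-3) + 81, 15*cos(3))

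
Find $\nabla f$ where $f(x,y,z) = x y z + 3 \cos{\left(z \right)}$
(y*z, x*z, x*y - 3*sin(z))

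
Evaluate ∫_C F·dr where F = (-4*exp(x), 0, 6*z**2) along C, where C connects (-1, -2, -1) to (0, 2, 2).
4*exp(-1) + 14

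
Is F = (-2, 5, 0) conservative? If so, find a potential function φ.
Yes, F is conservative. φ = -2*x + 5*y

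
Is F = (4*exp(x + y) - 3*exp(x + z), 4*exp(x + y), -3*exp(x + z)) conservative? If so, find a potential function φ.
Yes, F is conservative. φ = 4*exp(x + y) - 3*exp(x + z)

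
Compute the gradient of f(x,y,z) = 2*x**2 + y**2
(4*x, 2*y, 0)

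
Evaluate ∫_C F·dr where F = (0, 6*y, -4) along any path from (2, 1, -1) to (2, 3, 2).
12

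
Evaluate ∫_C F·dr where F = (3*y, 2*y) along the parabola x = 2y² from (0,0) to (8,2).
36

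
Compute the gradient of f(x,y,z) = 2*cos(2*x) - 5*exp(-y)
(-4*sin(2*x), 5*exp(-y), 0)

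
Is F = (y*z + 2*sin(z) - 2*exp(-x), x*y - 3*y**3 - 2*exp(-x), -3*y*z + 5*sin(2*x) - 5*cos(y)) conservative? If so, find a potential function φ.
No, ∇×F = (-3*z + 5*sin(y), y - 10*cos(2*x) + 2*cos(z), y - z + 2*exp(-x)) ≠ 0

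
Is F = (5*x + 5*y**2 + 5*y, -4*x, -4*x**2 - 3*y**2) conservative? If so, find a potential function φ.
No, ∇×F = (-6*y, 8*x, -10*y - 9) ≠ 0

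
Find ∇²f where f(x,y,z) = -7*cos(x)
7*cos(x)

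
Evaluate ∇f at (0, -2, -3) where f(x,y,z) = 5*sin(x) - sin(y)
(5, -cos(2), 0)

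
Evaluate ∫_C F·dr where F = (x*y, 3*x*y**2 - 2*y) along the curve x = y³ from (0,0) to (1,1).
-1/14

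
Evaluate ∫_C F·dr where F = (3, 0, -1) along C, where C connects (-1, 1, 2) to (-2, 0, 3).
-4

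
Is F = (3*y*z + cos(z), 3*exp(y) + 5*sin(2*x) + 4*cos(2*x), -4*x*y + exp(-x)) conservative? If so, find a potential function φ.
No, ∇×F = (-4*x, 7*y - sin(z) + exp(-x), -3*z - 8*sin(2*x) + 10*cos(2*x)) ≠ 0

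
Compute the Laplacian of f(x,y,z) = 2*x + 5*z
0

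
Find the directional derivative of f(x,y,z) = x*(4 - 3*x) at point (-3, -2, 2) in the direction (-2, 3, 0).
-44*sqrt(13)/13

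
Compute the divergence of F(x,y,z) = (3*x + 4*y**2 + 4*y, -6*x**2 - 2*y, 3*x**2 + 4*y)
1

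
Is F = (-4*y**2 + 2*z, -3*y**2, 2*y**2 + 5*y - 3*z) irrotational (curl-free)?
No, ∇×F = (4*y + 5, 2, 8*y)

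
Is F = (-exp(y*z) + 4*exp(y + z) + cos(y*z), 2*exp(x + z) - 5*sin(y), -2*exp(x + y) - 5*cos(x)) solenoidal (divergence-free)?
No, ∇·F = -5*cos(y)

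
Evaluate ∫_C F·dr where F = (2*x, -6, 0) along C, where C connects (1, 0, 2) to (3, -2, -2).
20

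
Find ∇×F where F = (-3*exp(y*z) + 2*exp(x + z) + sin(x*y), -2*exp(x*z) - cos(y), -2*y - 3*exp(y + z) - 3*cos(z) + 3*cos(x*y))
(2*x*exp(x*z) - 3*x*sin(x*y) - 3*exp(y + z) - 2, -3*y*exp(y*z) + 3*y*sin(x*y) + 2*exp(x + z), -x*cos(x*y) - 2*z*exp(x*z) + 3*z*exp(y*z))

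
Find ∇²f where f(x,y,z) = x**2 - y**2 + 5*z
0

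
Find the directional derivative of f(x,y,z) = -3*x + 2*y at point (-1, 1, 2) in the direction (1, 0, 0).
-3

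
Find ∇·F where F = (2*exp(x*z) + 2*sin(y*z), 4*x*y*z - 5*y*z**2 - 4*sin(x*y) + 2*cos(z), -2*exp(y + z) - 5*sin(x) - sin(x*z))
4*x*z - 4*x*cos(x*y) - x*cos(x*z) - 5*z**2 + 2*z*exp(x*z) - 2*exp(y + z)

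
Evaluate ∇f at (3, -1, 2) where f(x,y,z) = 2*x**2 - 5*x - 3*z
(7, 0, -3)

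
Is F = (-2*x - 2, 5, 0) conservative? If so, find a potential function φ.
Yes, F is conservative. φ = -x**2 - 2*x + 5*y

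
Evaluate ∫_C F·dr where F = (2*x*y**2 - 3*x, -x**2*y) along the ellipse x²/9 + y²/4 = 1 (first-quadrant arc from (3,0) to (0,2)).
-27/2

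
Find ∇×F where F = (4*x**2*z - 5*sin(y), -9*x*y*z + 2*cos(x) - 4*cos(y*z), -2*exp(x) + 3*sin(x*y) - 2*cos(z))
(9*x*y + 3*x*cos(x*y) - 4*y*sin(y*z), 4*x**2 - 3*y*cos(x*y) + 2*exp(x), -9*y*z - 2*sin(x) + 5*cos(y))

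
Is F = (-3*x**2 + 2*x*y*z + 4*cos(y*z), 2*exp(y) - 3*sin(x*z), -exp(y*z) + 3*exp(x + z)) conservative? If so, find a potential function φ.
No, ∇×F = (3*x*cos(x*z) - z*exp(y*z), 2*x*y - 4*y*sin(y*z) - 3*exp(x + z), z*(-2*x + 4*sin(y*z) - 3*cos(x*z))) ≠ 0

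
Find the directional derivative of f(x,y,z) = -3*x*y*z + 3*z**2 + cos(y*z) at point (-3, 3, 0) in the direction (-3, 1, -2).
-27*sqrt(14)/7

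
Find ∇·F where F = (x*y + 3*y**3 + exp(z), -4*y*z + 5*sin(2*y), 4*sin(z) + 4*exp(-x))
y - 4*z + 10*cos(2*y) + 4*cos(z)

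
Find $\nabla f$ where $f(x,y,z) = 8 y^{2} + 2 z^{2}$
(0, 16*y, 4*z)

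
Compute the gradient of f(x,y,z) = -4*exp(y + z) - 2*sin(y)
(0, -4*exp(y + z) - 2*cos(y), -4*exp(y + z))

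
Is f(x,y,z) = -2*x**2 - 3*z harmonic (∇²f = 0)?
No, ∇²f = -4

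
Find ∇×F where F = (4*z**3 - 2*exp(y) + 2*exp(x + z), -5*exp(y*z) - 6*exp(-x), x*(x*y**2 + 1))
(y*(2*x**2 + 5*exp(y*z)), -2*x*y**2 + 12*z**2 + 2*exp(x + z) - 1, 2*exp(y) + 6*exp(-x))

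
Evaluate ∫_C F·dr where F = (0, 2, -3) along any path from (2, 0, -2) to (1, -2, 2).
-16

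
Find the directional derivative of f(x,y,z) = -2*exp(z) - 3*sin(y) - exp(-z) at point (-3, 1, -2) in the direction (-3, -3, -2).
sqrt(22)*(-2*exp(4) + 4 + 9*exp(2)*cos(1))*exp(-2)/22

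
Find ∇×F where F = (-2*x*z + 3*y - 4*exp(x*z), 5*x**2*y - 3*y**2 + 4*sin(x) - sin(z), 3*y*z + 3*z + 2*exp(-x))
(3*z + cos(z), -4*x*exp(x*z) - 2*x + 2*exp(-x), 10*x*y + 4*cos(x) - 3)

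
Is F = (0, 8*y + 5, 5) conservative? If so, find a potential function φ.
Yes, F is conservative. φ = 4*y**2 + 5*y + 5*z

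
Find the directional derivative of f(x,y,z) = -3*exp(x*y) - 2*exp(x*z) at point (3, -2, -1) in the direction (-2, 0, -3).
2*sqrt(13)*(-6 + 7*exp(3))*exp(-6)/13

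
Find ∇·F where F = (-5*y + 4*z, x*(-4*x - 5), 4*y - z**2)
-2*z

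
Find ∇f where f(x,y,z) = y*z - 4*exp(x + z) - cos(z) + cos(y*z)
(-4*exp(x + z), z*(1 - sin(y*z)), -y*sin(y*z) + y - 4*exp(x + z) + sin(z))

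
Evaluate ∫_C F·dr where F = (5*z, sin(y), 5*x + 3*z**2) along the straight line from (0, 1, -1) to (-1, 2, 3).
-cos(2) + cos(1) + 13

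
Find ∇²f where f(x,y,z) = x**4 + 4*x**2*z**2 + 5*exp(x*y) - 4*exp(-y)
5*x**2*exp(x*y) + 20*x**2 + 5*y**2*exp(x*y) + 8*z**2 - 4*exp(-y)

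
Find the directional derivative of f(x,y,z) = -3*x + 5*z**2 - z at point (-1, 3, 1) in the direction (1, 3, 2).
15*sqrt(14)/14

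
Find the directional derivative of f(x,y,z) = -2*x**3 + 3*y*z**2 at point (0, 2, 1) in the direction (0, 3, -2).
-15*sqrt(13)/13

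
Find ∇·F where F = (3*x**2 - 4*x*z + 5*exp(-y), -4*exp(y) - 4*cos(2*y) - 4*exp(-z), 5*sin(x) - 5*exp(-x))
6*x - 4*z - 4*exp(y) + 8*sin(2*y)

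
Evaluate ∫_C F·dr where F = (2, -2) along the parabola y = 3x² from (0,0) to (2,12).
-20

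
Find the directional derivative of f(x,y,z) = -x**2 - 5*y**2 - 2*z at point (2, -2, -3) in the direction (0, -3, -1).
-29*sqrt(10)/5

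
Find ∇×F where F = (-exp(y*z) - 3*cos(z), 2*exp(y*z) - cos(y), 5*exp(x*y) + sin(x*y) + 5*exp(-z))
(5*x*exp(x*y) + x*cos(x*y) - 2*y*exp(y*z), -5*y*exp(x*y) - y*exp(y*z) - y*cos(x*y) + 3*sin(z), z*exp(y*z))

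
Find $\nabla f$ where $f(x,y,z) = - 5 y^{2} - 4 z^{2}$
(0, -10*y, -8*z)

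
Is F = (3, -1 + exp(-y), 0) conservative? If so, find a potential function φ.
Yes, F is conservative. φ = 3*x - y - exp(-y)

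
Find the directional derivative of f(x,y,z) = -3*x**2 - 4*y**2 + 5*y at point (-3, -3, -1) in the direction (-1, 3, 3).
69*sqrt(19)/19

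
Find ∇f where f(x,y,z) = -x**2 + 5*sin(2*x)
(-2*x + 10*cos(2*x), 0, 0)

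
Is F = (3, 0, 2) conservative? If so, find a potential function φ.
Yes, F is conservative. φ = 3*x + 2*z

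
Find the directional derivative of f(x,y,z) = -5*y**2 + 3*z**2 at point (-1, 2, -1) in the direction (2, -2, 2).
14*sqrt(3)/3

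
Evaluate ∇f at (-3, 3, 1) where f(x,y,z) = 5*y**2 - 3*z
(0, 30, -3)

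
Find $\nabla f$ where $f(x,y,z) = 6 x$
(6, 0, 0)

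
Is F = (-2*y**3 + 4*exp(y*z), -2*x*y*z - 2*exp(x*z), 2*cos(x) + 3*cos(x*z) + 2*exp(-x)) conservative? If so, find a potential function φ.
No, ∇×F = (2*x*(y + exp(x*z)), 4*y*exp(y*z) + 3*z*sin(x*z) + 2*sin(x) + 2*exp(-x), 6*y**2 - 2*y*z - 2*z*exp(x*z) - 4*z*exp(y*z)) ≠ 0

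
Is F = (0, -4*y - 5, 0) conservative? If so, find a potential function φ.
Yes, F is conservative. φ = y*(-2*y - 5)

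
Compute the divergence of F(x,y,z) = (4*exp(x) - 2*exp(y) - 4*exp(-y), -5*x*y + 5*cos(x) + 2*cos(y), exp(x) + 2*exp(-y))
-5*x + 4*exp(x) - 2*sin(y)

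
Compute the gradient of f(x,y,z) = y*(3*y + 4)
(0, 6*y + 4, 0)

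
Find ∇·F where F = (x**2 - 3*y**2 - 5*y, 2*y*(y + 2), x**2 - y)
2*x + 4*y + 4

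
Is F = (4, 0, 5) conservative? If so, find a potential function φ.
Yes, F is conservative. φ = 4*x + 5*z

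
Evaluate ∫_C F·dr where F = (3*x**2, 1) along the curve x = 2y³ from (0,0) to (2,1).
9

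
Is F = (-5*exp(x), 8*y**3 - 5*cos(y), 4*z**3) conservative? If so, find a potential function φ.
Yes, F is conservative. φ = 2*y**4 + z**4 - 5*exp(x) - 5*sin(y)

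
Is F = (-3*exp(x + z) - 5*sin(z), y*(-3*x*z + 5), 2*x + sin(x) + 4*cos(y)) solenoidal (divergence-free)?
No, ∇·F = -3*x*z - 3*exp(x + z) + 5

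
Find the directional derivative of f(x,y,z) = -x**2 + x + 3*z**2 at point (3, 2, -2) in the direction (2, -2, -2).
7*sqrt(3)/3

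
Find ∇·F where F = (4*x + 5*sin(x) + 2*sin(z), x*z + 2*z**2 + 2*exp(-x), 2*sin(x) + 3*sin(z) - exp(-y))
5*cos(x) + 3*cos(z) + 4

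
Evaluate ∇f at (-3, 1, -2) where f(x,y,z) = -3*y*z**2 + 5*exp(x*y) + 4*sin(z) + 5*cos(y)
(5*exp(-3), -12 - 5*sin(1) - 15*exp(-3), 4*cos(2) + 12)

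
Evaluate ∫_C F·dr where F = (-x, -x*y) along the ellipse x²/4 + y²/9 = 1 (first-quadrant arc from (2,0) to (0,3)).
-4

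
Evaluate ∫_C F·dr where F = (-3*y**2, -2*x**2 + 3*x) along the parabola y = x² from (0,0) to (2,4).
-96/5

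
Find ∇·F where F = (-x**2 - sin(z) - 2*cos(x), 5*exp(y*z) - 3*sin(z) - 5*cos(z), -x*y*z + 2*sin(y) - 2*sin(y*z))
-x*y - 2*x - 2*y*cos(y*z) + 5*z*exp(y*z) + 2*sin(x)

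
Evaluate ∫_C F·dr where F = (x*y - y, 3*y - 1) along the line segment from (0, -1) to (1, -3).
89/6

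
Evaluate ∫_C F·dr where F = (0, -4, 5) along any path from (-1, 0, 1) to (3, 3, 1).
-12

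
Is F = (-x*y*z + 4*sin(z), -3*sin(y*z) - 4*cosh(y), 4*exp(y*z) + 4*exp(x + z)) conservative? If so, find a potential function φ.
No, ∇×F = (3*y*cos(y*z) + 4*z*exp(y*z), -x*y - 4*exp(x + z) + 4*cos(z), x*z) ≠ 0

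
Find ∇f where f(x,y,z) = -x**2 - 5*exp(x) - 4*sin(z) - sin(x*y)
(-2*x - y*cos(x*y) - 5*exp(x), -x*cos(x*y), -4*cos(z))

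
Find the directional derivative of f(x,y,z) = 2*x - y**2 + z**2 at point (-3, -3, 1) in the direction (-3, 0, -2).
-10*sqrt(13)/13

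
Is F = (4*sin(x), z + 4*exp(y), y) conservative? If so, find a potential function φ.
Yes, F is conservative. φ = y*z + 4*exp(y) - 4*cos(x)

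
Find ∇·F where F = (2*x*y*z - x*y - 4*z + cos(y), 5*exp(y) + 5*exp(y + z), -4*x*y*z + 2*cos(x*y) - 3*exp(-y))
-4*x*y + 2*y*z - y + 5*exp(y) + 5*exp(y + z)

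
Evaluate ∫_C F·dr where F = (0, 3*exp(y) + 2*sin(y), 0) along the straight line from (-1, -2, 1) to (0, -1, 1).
-2*cos(1) + 2*cos(2) - 3*exp(-2) + 3*exp(-1)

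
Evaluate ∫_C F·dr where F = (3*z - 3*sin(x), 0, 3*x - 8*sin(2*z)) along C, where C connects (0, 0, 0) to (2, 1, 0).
-3 + 3*cos(2)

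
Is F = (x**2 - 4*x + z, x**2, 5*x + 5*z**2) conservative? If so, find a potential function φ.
No, ∇×F = (0, -4, 2*x) ≠ 0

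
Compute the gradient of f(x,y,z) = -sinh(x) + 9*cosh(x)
(9*sinh(x) - cosh(x), 0, 0)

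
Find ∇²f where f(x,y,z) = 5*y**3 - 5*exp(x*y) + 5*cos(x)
-5*x**2*exp(x*y) - 5*y**2*exp(x*y) + 30*y - 5*cos(x)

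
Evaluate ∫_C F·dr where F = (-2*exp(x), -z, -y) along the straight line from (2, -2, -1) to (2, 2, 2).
-2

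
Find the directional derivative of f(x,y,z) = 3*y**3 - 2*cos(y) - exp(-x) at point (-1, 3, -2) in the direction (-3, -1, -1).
-sqrt(11)*(2*sin(3) + 3*E + 81)/11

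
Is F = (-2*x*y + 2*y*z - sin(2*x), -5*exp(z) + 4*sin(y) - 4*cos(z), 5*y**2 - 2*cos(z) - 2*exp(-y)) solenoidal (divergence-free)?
No, ∇·F = -2*y + 2*sin(z) - 2*cos(2*x) + 4*cos(y)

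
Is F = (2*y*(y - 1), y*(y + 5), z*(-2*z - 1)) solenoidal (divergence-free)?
No, ∇·F = 2*y - 4*z + 4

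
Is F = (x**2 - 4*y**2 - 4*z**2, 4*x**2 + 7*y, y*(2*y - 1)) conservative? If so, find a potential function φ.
No, ∇×F = (4*y - 1, -8*z, 8*x + 8*y) ≠ 0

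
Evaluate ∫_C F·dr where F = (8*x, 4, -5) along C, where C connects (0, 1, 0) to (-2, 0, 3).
-3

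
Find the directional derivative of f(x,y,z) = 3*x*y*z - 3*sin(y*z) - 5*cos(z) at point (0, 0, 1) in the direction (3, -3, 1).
sqrt(19)*(5*sin(1) + 9)/19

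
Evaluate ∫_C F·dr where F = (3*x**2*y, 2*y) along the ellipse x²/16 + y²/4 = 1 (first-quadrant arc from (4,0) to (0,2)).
4 - 24*pi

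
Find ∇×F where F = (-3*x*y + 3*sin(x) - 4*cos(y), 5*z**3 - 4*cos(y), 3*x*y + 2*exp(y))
(3*x - 15*z**2 + 2*exp(y), -3*y, 3*x - 4*sin(y))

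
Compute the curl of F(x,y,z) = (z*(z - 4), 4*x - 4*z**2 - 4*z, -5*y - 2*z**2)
(8*z - 1, 2*z - 4, 4)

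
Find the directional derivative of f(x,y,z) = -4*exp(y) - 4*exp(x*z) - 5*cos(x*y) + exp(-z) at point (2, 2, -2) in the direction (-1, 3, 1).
sqrt(11)*(-13*exp(6) + 20*exp(4)*sin(4) - 16)*exp(-4)/11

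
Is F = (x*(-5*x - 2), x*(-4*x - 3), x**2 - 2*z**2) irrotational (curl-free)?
No, ∇×F = (0, -2*x, -8*x - 3)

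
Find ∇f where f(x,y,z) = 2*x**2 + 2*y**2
(4*x, 4*y, 0)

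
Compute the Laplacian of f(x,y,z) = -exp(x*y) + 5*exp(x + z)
-x**2*exp(x*y) - y**2*exp(x*y) + 10*exp(x + z)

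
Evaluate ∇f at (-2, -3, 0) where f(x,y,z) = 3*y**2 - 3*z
(0, -18, -3)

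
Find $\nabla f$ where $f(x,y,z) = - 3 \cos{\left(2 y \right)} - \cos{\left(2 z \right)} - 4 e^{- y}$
(0, 6*sin(2*y) + 4*exp(-y), 2*sin(2*z))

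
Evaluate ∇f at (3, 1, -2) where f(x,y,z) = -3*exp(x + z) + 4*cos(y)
(-3*E, -4*sin(1), -3*E)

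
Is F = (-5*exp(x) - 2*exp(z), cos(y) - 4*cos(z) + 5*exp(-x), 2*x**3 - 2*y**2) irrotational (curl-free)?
No, ∇×F = (-4*y - 4*sin(z), -6*x**2 - 2*exp(z), -5*exp(-x))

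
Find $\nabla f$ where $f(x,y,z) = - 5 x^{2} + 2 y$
(-10*x, 2, 0)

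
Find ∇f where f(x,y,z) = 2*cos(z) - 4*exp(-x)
(4*exp(-x), 0, -2*sin(z))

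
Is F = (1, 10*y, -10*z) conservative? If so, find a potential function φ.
Yes, F is conservative. φ = x + 5*y**2 - 5*z**2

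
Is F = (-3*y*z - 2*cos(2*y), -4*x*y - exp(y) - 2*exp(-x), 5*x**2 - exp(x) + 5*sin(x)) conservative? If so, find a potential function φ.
No, ∇×F = (0, -10*x - 3*y + exp(x) - 5*cos(x), -4*y + 3*z - 4*sin(2*y) + 2*exp(-x)) ≠ 0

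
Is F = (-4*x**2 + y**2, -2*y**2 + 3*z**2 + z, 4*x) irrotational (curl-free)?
No, ∇×F = (-6*z - 1, -4, -2*y)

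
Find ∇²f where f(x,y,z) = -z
0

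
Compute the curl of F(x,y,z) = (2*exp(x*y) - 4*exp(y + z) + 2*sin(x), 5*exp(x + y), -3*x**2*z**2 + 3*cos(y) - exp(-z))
(-3*sin(y), 6*x*z**2 - 4*exp(y + z), -2*x*exp(x*y) + 5*exp(x + y) + 4*exp(y + z))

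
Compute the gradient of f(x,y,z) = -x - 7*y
(-1, -7, 0)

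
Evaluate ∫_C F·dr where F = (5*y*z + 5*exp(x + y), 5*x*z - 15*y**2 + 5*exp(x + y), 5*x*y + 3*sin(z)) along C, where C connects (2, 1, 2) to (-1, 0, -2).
-5*exp(3) - 15 + 5*exp(-1)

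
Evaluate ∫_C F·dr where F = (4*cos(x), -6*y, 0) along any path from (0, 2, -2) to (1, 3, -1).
-15 + 4*sin(1)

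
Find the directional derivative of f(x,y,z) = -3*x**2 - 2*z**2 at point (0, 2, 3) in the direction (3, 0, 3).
-6*sqrt(2)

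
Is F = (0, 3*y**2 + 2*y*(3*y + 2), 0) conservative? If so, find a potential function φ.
Yes, F is conservative. φ = y**2*(3*y + 2)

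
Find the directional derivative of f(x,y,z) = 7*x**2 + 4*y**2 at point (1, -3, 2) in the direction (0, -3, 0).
24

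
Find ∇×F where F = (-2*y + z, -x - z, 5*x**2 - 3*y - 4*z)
(-2, 1 - 10*x, 1)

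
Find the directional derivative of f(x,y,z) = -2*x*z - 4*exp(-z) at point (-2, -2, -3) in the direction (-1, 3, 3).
6*sqrt(19)*(1 + 2*exp(3))/19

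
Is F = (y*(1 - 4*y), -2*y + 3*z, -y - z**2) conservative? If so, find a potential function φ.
No, ∇×F = (-4, 0, 8*y - 1) ≠ 0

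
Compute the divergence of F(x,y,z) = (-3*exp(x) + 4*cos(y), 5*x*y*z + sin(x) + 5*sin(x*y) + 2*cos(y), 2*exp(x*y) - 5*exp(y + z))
5*x*z + 5*x*cos(x*y) - 3*exp(x) - 5*exp(y + z) - 2*sin(y)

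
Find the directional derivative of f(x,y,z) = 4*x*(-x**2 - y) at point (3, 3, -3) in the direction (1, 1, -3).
-12*sqrt(11)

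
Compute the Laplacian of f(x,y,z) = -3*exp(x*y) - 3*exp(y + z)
-3*x**2*exp(x*y) - 3*y**2*exp(x*y) - 6*exp(y + z)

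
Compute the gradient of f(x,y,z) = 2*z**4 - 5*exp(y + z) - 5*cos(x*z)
(5*z*sin(x*z), -5*exp(y + z), 5*x*sin(x*z) + 8*z**3 - 5*exp(y + z))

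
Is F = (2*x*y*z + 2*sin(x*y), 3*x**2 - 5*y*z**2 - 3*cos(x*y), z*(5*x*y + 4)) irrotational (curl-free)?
No, ∇×F = (5*z*(x + 2*y), y*(2*x - 5*z), -2*x*z - 2*x*cos(x*y) + 6*x + 3*y*sin(x*y))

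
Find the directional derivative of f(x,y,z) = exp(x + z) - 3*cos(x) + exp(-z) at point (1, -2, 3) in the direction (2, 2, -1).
exp(-3)/3 + 2*sin(1) + exp(4)/3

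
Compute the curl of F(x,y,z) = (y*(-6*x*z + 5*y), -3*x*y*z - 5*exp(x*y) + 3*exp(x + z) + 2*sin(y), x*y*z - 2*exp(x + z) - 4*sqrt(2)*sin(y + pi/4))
(3*x*y + x*z - 3*exp(x + z) - 4*sqrt(2)*cos(y + pi/4), -6*x*y - y*z + 2*exp(x + z), 6*x*z - 3*y*z - 5*y*exp(x*y) - 10*y + 3*exp(x + z))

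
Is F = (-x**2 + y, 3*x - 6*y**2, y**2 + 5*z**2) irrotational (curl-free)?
No, ∇×F = (2*y, 0, 2)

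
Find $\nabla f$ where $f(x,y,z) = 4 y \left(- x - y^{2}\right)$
(-4*y, -4*x - 12*y**2, 0)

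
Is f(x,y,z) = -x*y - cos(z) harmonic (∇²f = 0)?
No, ∇²f = cos(z)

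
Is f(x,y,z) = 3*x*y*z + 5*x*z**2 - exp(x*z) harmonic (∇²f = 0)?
No, ∇²f = -x*(x*exp(x*z) - 10) - z**2*exp(x*z)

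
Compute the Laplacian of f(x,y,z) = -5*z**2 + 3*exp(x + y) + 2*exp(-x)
6*exp(x + y) - 10 + 2*exp(-x)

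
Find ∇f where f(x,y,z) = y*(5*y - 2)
(0, 10*y - 2, 0)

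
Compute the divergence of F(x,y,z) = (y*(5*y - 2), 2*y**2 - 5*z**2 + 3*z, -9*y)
4*y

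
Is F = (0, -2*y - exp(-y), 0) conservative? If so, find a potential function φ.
Yes, F is conservative. φ = -y**2 + exp(-y)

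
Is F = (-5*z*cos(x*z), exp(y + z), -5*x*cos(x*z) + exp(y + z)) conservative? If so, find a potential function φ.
Yes, F is conservative. φ = exp(y + z) - 5*sin(x*z)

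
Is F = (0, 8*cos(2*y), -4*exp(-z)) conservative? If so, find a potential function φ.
Yes, F is conservative. φ = 4*sin(2*y) + 4*exp(-z)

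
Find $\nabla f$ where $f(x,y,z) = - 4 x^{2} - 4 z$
(-8*x, 0, -4)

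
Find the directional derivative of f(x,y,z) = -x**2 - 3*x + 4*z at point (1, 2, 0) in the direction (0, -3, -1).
-2*sqrt(10)/5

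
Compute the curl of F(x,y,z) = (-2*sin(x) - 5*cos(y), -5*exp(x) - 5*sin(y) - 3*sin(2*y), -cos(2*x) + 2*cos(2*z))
(0, -2*sin(2*x), -5*exp(x) - 5*sin(y))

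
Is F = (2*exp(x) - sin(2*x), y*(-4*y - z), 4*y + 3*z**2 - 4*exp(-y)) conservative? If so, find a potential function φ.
No, ∇×F = (y + 4 + 4*exp(-y), 0, 0) ≠ 0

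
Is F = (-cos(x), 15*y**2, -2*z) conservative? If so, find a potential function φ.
Yes, F is conservative. φ = 5*y**3 - z**2 - sin(x)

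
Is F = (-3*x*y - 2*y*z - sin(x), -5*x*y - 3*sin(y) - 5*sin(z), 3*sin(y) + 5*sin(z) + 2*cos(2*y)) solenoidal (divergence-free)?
No, ∇·F = -5*x - 3*y - cos(x) - 3*cos(y) + 5*cos(z)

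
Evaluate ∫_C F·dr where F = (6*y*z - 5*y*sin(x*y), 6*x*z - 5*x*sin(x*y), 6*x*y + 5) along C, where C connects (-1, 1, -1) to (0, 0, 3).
19 - 5*cos(1)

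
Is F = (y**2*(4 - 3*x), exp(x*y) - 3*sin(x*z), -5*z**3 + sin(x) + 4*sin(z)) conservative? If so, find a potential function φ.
No, ∇×F = (3*x*cos(x*z), -cos(x), 6*x*y + y*exp(x*y) - 8*y - 3*z*cos(x*z)) ≠ 0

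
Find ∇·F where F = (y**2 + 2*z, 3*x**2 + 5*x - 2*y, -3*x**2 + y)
-2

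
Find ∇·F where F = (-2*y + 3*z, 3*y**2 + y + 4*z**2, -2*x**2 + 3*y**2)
6*y + 1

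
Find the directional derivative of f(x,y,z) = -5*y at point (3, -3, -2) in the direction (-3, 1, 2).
-5*sqrt(14)/14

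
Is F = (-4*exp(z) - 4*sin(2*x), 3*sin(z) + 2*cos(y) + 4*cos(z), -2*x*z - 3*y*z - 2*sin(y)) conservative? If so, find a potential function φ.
No, ∇×F = (-3*z + 4*sin(z) - 2*cos(y) - 3*cos(z), 2*z - 4*exp(z), 0) ≠ 0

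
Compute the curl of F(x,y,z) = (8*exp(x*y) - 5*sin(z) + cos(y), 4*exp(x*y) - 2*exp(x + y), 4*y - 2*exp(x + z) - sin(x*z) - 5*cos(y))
(5*sin(y) + 4, z*cos(x*z) + 2*exp(x + z) - 5*cos(z), -8*x*exp(x*y) + 4*y*exp(x*y) - 2*exp(x + y) + sin(y))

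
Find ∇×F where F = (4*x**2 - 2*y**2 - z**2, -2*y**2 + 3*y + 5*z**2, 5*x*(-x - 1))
(-10*z, 10*x - 2*z + 5, 4*y)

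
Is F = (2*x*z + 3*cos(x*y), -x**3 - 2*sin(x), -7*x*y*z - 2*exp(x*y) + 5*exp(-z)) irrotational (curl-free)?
No, ∇×F = (x*(-7*z - 2*exp(x*y)), 2*x + 7*y*z + 2*y*exp(x*y), -3*x**2 + 3*x*sin(x*y) - 2*cos(x))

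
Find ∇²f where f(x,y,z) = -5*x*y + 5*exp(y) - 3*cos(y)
5*exp(y) + 3*cos(y)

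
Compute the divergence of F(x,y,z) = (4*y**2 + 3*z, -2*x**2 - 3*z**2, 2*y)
0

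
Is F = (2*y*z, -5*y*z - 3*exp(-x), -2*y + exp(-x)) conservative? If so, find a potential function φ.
No, ∇×F = (5*y - 2, 2*y + exp(-x), -2*z + 3*exp(-x)) ≠ 0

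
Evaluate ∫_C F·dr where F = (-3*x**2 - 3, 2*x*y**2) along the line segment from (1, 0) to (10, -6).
-2142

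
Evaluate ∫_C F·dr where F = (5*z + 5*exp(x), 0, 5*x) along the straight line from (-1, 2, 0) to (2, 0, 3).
-5*exp(-1) + 30 + 5*exp(2)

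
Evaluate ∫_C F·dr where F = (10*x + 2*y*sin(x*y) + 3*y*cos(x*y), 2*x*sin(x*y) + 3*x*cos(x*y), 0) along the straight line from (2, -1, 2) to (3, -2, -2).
-2*cos(6) + 2*cos(2) - 3*sin(6) + 3*sin(2) + 25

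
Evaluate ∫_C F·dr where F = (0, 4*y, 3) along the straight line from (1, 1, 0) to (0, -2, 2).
12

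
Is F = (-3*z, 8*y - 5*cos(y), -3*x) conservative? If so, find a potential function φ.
Yes, F is conservative. φ = -3*x*z + 4*y**2 - 5*sin(y)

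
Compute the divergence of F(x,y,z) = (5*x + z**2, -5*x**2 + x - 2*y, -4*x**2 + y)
3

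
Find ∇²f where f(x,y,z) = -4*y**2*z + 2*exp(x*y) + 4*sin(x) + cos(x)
2*x**2*exp(x*y) + 2*y**2*exp(x*y) - 8*z - 4*sin(x) - cos(x)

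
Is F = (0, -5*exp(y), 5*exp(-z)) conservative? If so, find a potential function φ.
Yes, F is conservative. φ = -5*exp(y) - 5*exp(-z)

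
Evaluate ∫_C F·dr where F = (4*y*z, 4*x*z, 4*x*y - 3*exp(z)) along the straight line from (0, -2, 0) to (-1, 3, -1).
15 - 3*exp(-1)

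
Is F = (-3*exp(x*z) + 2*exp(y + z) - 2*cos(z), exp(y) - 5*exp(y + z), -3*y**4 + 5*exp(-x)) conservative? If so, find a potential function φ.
No, ∇×F = (-12*y**3 + 5*exp(y + z), -3*x*exp(x*z) + 2*exp(y + z) + 2*sin(z) + 5*exp(-x), -2*exp(y + z)) ≠ 0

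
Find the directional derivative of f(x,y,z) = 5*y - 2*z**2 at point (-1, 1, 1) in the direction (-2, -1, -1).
-sqrt(6)/6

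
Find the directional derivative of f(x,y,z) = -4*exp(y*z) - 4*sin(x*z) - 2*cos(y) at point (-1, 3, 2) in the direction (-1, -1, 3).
2*sqrt(11)*(-14*exp(6) + 10*cos(2) - sin(3))/11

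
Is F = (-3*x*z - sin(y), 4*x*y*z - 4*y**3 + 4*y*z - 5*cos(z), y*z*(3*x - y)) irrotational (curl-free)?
No, ∇×F = (-4*x*y + 3*x*z - 2*y*z - 4*y - 5*sin(z), -3*x - 3*y*z, 4*y*z + cos(y))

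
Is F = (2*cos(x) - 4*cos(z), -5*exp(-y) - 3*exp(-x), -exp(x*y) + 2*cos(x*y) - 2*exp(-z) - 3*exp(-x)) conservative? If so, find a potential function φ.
No, ∇×F = (-x*(exp(x*y) + 2*sin(x*y)), y*exp(x*y) + 2*y*sin(x*y) + 4*sin(z) - 3*exp(-x), 3*exp(-x)) ≠ 0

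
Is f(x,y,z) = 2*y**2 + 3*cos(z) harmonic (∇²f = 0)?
No, ∇²f = 4 - 3*cos(z)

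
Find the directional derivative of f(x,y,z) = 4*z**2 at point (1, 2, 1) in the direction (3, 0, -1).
-4*sqrt(10)/5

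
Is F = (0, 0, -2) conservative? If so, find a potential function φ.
Yes, F is conservative. φ = -2*z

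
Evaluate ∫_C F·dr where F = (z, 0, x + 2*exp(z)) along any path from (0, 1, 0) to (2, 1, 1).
2*E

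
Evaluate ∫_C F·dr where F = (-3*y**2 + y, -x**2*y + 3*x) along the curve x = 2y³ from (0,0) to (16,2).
-976/5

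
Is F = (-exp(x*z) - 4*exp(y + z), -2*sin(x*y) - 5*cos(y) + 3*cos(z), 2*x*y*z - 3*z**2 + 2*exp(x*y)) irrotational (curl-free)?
No, ∇×F = (2*x*z + 2*x*exp(x*y) + 3*sin(z), -x*exp(x*z) - 2*y*z - 2*y*exp(x*y) - 4*exp(y + z), -2*y*cos(x*y) + 4*exp(y + z))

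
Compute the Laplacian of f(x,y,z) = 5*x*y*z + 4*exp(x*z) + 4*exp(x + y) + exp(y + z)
4*x**2*exp(x*z) + 4*z**2*exp(x*z) + 8*exp(x + y) + 2*exp(y + z)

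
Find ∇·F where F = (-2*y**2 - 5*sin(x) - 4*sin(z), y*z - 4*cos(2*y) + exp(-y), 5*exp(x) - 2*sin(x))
z + 8*sin(2*y) - 5*cos(x) - exp(-y)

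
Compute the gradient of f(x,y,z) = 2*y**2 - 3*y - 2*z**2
(0, 4*y - 3, -4*z)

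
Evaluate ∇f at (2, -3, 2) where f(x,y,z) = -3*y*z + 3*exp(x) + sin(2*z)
(3*exp(2), -6, 2*cos(4) + 9)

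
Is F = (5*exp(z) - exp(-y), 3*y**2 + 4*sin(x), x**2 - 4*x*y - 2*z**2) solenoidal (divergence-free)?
No, ∇·F = 6*y - 4*z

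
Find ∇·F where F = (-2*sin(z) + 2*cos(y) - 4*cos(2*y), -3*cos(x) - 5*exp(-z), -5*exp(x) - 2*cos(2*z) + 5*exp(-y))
4*sin(2*z)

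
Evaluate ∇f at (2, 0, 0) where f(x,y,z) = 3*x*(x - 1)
(9, 0, 0)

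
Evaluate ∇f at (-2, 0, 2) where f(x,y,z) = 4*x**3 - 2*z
(48, 0, -2)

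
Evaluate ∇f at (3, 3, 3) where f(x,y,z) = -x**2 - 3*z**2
(-6, 0, -18)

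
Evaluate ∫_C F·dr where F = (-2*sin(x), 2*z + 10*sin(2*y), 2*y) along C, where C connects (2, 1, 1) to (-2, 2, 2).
5*cos(2) - 5*cos(4) + 6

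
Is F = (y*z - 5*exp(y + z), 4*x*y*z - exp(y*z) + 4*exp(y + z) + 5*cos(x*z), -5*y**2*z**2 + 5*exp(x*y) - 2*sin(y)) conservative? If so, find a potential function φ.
No, ∇×F = (-4*x*y + 5*x*exp(x*y) + 5*x*sin(x*z) - 10*y*z**2 + y*exp(y*z) - 4*exp(y + z) - 2*cos(y), -5*y*exp(x*y) + y - 5*exp(y + z), 4*y*z - 5*z*sin(x*z) - z + 5*exp(y + z)) ≠ 0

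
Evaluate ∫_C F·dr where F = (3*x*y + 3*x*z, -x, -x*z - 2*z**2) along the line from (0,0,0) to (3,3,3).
45/2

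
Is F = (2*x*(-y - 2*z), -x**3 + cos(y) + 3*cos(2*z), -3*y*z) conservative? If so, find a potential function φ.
No, ∇×F = (-3*z + 6*sin(2*z), -4*x, x*(2 - 3*x)) ≠ 0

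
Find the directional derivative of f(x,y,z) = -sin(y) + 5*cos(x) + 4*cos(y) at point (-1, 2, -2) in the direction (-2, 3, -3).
-sqrt(22)*(3*cos(2) + 10*sin(1) + 12*sin(2))/22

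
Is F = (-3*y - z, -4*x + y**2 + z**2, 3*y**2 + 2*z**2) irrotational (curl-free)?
No, ∇×F = (6*y - 2*z, -1, -1)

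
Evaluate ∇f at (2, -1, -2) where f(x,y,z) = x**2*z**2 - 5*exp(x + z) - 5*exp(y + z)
(11, -5*exp(-3), -21 - 5*exp(-3))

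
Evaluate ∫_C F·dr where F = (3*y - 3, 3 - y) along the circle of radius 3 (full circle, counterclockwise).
-27*pi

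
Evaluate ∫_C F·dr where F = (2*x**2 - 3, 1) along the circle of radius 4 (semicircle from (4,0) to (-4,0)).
-184/3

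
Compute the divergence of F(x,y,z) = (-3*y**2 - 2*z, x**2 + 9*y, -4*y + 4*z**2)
8*z + 9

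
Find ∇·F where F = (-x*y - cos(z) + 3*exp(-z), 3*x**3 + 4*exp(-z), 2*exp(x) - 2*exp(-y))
-y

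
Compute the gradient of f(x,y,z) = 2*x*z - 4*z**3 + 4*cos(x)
(2*z - 4*sin(x), 0, 2*x - 12*z**2)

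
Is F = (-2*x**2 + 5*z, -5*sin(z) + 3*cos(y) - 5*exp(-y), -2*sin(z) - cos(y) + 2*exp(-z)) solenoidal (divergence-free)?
No, ∇·F = -4*x - 3*sin(y) - 2*cos(z) - 2*exp(-z) + 5*exp(-y)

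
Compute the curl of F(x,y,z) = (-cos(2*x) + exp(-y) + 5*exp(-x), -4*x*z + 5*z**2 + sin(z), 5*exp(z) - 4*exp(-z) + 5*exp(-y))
(4*x - 10*z - cos(z) - 5*exp(-y), 0, -4*z + exp(-y))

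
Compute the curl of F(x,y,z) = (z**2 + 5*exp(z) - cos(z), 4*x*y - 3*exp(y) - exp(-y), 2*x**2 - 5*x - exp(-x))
(0, -4*x + 2*z + 5*exp(z) + sin(z) + 5 - exp(-x), 4*y)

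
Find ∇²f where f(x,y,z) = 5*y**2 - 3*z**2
4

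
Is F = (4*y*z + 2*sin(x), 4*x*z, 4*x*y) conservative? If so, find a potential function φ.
Yes, F is conservative. φ = 4*x*y*z - 2*cos(x)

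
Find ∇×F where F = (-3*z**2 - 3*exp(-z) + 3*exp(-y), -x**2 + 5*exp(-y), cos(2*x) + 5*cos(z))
(0, -6*z + 2*sin(2*x) + 3*exp(-z), -2*x + 3*exp(-y))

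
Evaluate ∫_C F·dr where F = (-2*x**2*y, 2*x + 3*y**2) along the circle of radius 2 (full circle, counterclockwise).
16*pi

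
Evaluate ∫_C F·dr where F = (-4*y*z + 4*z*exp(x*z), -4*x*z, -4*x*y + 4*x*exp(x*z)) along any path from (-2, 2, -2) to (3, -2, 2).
-4*exp(4) + 80 + 4*exp(6)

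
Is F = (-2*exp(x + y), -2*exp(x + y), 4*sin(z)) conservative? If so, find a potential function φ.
Yes, F is conservative. φ = -2*exp(x + y) - 4*cos(z)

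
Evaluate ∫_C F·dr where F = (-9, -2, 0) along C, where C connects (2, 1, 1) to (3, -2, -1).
-3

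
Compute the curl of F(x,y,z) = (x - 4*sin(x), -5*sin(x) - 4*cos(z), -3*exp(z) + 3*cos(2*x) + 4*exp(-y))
(-4*sin(z) - 4*exp(-y), 6*sin(2*x), -5*cos(x))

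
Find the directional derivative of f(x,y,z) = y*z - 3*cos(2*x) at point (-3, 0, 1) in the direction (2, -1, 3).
-sqrt(14)*(12*sin(6) + 1)/14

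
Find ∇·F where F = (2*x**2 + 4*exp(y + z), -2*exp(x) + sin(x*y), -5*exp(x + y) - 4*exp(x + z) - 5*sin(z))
x*cos(x*y) + 4*x - 4*exp(x + z) - 5*cos(z)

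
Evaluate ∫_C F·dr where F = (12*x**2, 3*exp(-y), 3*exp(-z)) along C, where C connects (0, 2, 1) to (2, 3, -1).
-3*E - 3*exp(-3) + 3*exp(-2) + 3*exp(-1) + 32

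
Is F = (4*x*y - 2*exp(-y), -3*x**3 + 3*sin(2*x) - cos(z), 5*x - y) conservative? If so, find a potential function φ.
No, ∇×F = (-sin(z) - 1, -5, -9*x**2 - 4*x + 6*cos(2*x) - 2*exp(-y)) ≠ 0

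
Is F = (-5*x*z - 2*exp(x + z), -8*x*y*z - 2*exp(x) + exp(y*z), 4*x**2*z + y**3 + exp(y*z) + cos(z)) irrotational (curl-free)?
No, ∇×F = (8*x*y + 3*y**2 - y*exp(y*z) + z*exp(y*z), -8*x*z - 5*x - 2*exp(x + z), -8*y*z - 2*exp(x))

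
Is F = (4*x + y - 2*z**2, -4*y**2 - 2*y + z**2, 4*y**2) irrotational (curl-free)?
No, ∇×F = (8*y - 2*z, -4*z, -1)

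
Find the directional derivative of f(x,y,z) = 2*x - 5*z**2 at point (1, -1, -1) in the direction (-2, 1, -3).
-17*sqrt(14)/7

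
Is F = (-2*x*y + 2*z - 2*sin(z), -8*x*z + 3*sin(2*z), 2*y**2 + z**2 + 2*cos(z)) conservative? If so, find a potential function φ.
No, ∇×F = (8*x + 4*y - 6*cos(2*z), 2 - 2*cos(z), 2*x - 8*z) ≠ 0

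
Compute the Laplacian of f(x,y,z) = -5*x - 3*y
0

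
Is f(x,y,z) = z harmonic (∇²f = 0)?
Yes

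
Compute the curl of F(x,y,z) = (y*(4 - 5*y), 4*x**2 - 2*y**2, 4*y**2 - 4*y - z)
(8*y - 4, 0, 8*x + 10*y - 4)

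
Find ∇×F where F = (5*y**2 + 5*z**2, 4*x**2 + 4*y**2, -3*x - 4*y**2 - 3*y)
(-8*y - 3, 10*z + 3, 8*x - 10*y)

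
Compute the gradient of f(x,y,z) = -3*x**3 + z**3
(-9*x**2, 0, 3*z**2)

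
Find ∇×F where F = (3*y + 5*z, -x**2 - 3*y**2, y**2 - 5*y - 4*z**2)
(2*y - 5, 5, -2*x - 3)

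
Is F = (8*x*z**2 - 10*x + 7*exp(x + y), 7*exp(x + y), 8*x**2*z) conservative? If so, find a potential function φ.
Yes, F is conservative. φ = 4*x**2*z**2 - 5*x**2 + 7*exp(x + y)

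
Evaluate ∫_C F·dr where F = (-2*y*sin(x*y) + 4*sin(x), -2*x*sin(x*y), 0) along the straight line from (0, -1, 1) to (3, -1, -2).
2 - 2*cos(3)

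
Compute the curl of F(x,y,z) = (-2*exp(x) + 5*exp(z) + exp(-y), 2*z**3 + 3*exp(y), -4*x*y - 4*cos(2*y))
(-4*x - 6*z**2 + 8*sin(2*y), 4*y + 5*exp(z), exp(-y))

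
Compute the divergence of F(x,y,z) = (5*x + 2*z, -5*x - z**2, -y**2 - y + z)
6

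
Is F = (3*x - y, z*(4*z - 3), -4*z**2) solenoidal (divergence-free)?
No, ∇·F = 3 - 8*z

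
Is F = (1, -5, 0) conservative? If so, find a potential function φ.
Yes, F is conservative. φ = x - 5*y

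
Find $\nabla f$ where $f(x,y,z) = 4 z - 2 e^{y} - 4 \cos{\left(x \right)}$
(4*sin(x), -2*exp(y), 4)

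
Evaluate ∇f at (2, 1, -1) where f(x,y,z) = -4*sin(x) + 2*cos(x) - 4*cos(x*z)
(-4*cos(2) + 2*sin(2), 0, -8*sin(2))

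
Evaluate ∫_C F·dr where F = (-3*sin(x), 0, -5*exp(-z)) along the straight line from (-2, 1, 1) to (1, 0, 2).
-5*exp(-1) + 5*exp(-2) - 3*cos(2) + 3*cos(1)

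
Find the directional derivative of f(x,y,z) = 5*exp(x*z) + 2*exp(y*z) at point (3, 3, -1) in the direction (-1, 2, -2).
-41*exp(-3)/3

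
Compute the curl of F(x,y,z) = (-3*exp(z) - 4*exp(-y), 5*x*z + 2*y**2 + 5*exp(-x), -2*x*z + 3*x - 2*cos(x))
(-5*x, 2*z - 3*exp(z) - 2*sin(x) - 3, 5*z - 4*exp(-y) - 5*exp(-x))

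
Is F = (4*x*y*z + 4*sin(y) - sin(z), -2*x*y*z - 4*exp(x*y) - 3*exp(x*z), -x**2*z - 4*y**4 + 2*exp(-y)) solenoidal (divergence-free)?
No, ∇·F = -x**2 - 2*x*z - 4*x*exp(x*y) + 4*y*z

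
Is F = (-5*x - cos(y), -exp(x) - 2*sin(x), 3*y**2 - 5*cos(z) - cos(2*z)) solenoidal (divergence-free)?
No, ∇·F = 5*sin(z) + 2*sin(2*z) - 5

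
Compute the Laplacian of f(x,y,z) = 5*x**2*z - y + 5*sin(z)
10*z - 5*sin(z)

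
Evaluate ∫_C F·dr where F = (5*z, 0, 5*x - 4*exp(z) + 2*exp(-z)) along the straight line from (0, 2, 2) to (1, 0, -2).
-10 + 4*sinh(2)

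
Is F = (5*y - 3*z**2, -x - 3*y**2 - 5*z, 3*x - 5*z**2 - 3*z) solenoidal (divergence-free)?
No, ∇·F = -6*y - 10*z - 3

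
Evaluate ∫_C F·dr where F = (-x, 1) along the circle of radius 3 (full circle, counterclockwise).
0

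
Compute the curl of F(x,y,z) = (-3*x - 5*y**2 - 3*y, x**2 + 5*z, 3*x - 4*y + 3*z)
(-9, -3, 2*x + 10*y + 3)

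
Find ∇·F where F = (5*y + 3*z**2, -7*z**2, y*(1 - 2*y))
0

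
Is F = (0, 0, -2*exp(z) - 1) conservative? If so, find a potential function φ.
Yes, F is conservative. φ = -z - 2*exp(z)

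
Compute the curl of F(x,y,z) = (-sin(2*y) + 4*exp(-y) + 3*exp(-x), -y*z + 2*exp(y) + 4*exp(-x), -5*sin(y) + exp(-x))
(y - 5*cos(y), exp(-x), 2*cos(2*y) + 4*exp(-y) - 4*exp(-x))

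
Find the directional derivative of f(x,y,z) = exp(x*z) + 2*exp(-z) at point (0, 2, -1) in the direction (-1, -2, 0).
sqrt(5)/5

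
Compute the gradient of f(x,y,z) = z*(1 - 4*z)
(0, 0, 1 - 8*z)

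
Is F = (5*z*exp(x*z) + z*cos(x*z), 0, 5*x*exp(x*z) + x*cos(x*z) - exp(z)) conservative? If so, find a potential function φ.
Yes, F is conservative. φ = -exp(z) + 5*exp(x*z) + sin(x*z)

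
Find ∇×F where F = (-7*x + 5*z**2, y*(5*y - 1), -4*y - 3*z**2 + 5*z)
(-4, 10*z, 0)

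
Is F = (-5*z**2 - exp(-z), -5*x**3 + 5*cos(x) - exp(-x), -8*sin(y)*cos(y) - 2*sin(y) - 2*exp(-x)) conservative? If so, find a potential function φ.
No, ∇×F = (-2*cos(y) - 8*cos(2*y), -10*z + exp(-z) - 2*exp(-x), -15*x**2 - 5*sin(x) + exp(-x)) ≠ 0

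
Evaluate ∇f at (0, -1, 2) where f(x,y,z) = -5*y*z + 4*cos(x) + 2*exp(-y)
(0, -10 - 2*E, 5)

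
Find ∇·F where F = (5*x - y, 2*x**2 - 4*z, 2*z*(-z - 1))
3 - 4*z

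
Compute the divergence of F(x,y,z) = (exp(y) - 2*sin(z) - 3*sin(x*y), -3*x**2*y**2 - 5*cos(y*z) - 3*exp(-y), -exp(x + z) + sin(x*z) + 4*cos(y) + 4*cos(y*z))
-6*x**2*y + x*cos(x*z) - 4*y*sin(y*z) - 3*y*cos(x*y) + 5*z*sin(y*z) - exp(x + z) + 3*exp(-y)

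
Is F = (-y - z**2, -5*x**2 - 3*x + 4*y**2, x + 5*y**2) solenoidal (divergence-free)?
No, ∇·F = 8*y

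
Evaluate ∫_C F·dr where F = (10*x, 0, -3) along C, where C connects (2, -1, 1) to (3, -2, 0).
28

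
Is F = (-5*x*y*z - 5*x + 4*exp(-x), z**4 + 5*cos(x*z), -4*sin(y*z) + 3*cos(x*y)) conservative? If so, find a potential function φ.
No, ∇×F = (-3*x*sin(x*y) + 5*x*sin(x*z) - 4*z**3 - 4*z*cos(y*z), y*(-5*x + 3*sin(x*y)), 5*z*(x - sin(x*z))) ≠ 0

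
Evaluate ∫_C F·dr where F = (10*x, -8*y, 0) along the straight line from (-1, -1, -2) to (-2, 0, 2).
19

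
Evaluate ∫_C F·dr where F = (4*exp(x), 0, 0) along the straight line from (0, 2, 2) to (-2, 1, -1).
-4 + 4*exp(-2)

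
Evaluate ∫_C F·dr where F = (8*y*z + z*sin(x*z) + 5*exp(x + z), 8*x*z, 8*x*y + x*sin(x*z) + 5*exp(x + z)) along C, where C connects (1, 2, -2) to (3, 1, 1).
-5*exp(-1) + cos(2) - cos(3) + 56 + 5*exp(4)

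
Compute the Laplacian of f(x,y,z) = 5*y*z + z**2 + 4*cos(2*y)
2 - 16*cos(2*y)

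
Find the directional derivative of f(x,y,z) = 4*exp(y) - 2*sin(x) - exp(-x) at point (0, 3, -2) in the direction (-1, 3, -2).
sqrt(14)*(1 + 12*exp(3))/14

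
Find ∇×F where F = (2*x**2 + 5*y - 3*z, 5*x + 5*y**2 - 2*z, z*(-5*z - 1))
(2, -3, 0)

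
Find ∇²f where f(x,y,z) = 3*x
0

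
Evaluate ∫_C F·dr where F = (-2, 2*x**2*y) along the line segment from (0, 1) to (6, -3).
180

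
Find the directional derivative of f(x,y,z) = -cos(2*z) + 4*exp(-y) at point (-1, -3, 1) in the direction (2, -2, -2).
2*sqrt(3)*(-sin(2) + 2*exp(3))/3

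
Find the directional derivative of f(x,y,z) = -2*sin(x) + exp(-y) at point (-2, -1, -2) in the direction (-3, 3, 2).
3*sqrt(22)*(-E + 2*cos(2))/22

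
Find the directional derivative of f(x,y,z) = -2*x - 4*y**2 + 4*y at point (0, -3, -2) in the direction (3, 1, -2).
11*sqrt(14)/7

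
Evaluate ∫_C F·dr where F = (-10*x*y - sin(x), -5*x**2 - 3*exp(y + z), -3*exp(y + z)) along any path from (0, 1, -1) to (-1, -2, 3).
-3*E + cos(1) + 12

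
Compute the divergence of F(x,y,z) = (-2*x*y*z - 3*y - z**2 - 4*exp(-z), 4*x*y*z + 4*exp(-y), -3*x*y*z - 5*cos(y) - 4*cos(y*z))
-3*x*y + 4*x*z - 2*y*z + 4*y*sin(y*z) - 4*exp(-y)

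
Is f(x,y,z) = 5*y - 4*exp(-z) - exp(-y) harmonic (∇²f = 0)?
No, ∇²f = -4*exp(-z) - exp(-y)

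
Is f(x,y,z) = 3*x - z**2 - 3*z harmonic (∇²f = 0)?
No, ∇²f = -2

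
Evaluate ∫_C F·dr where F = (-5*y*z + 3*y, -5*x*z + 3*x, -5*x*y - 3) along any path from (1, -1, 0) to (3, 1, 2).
-24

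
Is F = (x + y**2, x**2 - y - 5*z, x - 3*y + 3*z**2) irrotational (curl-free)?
No, ∇×F = (2, -1, 2*x - 2*y)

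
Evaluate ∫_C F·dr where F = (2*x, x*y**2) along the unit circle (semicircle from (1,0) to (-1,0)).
pi/8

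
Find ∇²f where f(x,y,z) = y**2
2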